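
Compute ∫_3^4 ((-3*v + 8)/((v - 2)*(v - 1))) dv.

Factor the denominator: v**2 - 3*v + 2 = (v - 1)(v - 2).
Partial fractions: (-3*v + 8)/((v - 2)*(v - 1)) = -5/(v - 1) + 2/(v - 2).
An antiderivative is F(v) = 2*log(v - 2) - 5*log(v - 1).
Then F(4) - F(3) = (-5*log(3) + 2*log(2)) - (-log(32)) = -5*log(3) + 7*log(2).

-5*log(3) + 7*log(2)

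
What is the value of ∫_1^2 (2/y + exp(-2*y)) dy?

An antiderivative is F(y) = 2*log(y) - exp(-2*y)/2.
Then F(2) - F(1) = (-exp(-4)/2 + 2*log(2)) - (-exp(-2)/2) = (-1 + exp(2) + 4*exp(4)*log(2))*exp(-4)/2.

(-1 + exp(2) + 4*exp(4)*log(2))*exp(-4)/2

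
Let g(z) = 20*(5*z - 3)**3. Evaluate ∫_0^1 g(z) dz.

-65

Let u = 5*z - 3, so du = 5 dz. When z = 0, u = -3; when z = 1, u = 2.
The integral becomes 4·∫ u**3 du from -3 to 2, with antiderivative u**4.
Back in z: F(z) = (5*z - 3)**4.
Then F(1) - F(0) = (16) - (81) = -65.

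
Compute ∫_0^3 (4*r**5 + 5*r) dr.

1017/2

By the power rule, an antiderivative is F(r) = 2*r**6/3 + 5*r**2/2.
Then F(3) - F(0) = (1017/2) - (0) = 1017/2.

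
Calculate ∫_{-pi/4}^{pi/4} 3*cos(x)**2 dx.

3/2 + 3*pi/4

Use the identity cos^2(x) = (1 + cos(2*x))/2.
An antiderivative is F(x) = 3*x/2 + 3*sin(2*x)/4.
Then F(pi/4) - F(-pi/4) = (3/4 + 3*pi/8) - (-3*pi/8 - 3/4) = 3/2 + 3*pi/4.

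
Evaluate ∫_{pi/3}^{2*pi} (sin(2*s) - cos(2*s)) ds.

An antiderivative is F(s) = -sin(2*s)/2 - cos(2*s)/2.
Then F(2*pi) - F(pi/3) = (-1/2) - (1/4 - sqrt(3)/4) = -3/4 + sqrt(3)/4.

-3/4 + sqrt(3)/4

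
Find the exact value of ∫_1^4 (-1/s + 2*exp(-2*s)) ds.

An antiderivative is F(s) = -log(s) - exp(-2*s).
Then F(4) - F(1) = ((-log(4**exp(8)) - 1)*exp(-8)) - (-exp(-2)) = (-log(4**exp(8)) - 1 + exp(6))*exp(-8).

(-log(4**exp(8)) - 1 + exp(6))*exp(-8)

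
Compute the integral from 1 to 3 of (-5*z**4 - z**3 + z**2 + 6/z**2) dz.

-748/3

By the power rule, an antiderivative is F(z) = -z**5 - z**4/4 + z**3/3 - 6/z.
Then F(3) - F(1) = (-1025/4) - (-83/12) = -748/3.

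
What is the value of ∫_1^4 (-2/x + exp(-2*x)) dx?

(-8*exp(8)*log(2) - 1 + exp(6))*exp(-8)/2

An antiderivative is F(x) = -2*log(x) - exp(-2*x)/2.
Then F(4) - F(1) = (-4*log(2) - exp(-8)/2) - (-exp(-2)/2) = (-8*exp(8)*log(2) - 1 + exp(6))*exp(-8)/2.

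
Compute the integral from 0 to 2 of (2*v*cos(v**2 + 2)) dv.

-sin(2) + sin(6)

Let u = v**2 + 2, so du = 2*v dv. When v = 0, u = 2; when v = 2, u = 6.
The integral becomes ∫ cos(u) du from 2 to 6, with antiderivative sin(u).
Back in v: F(v) = sin(v**2 + 2).
Then F(2) - F(0) = (sin(6)) - (sin(2)) = -sin(2) + sin(6).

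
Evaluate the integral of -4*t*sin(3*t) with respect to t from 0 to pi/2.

4/9

Integrate by parts once (u = t, dv = -4*sin(3*t) dt).
An antiderivative is F(t) = 4*t*cos(3*t)/3 - 4*sin(3*t)/9.
Then F(pi/2) - F(0) = (4/9) - (0) = 4/9.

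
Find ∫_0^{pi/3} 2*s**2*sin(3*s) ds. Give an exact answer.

-8/27 + 2*pi**2/27

Integrate by parts twice (u = s^2, dv = 2*sin(3*s) ds).
An antiderivative is F(s) = -2*s**2*cos(3*s)/3 + 4*s*sin(3*s)/9 + 4*cos(3*s)/27.
Then F(pi/3) - F(0) = (-4/27 + 2*pi**2/27) - (4/27) = -8/27 + 2*pi**2/27.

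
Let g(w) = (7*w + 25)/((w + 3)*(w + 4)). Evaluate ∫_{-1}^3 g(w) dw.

log(3) + 3*log(7)

Factor the denominator: w**2 + 7*w + 12 = (w + 4)(w + 3).
Partial fractions: (7*w + 25)/((w + 3)*(w + 4)) = 3/(w + 4) + 4/(w + 3).
An antiderivative is F(w) = 4*log(w + 3) + 3*log(w + 4).
Then F(3) - F(-1) = (4*log(2) + 4*log(3) + 3*log(7)) - (4*log(2) + 3*log(3)) = log(3) + 3*log(7).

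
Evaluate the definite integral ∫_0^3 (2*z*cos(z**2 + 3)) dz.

sin(12) - sin(3)

Let u = z**2 + 3, so du = 2*z dz. When z = 0, u = 3; when z = 3, u = 12.
The integral becomes ∫ cos(u) du from 3 to 12, with antiderivative sin(u).
Back in z: F(z) = sin(z**2 + 3).
Then F(3) - F(0) = (sin(12)) - (sin(3)) = sin(12) - sin(3).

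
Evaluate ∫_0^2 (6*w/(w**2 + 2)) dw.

log(27)

Let u = w**2 + 2, so du = 2*w dw. When w = 0, u = 2; when w = 2, u = 6.
The integral becomes 3·∫ 1/u du from 2 to 6, with antiderivative 3*log(u).
Back in w: F(w) = 3*log(w**2 + 2).
Then F(2) - F(0) = (3*log(2) + 3*log(3)) - (log(8)) = log(27).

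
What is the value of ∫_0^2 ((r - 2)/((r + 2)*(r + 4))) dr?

Factor the denominator: r**2 + 6*r + 8 = (r + 4)(r + 2).
Partial fractions: (r - 2)/((r + 2)*(r + 4)) = 3/(r + 4) - 2/(r + 2).
An antiderivative is F(r) = -2*log(r + 2) + 3*log(r + 4).
Then F(2) - F(0) = (log(27/2)) - (log(16)) = log(27/32).

log(27/32)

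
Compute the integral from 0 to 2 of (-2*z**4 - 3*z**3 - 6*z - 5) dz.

-234/5

By the power rule, an antiderivative is F(z) = -2*z**5/5 - 3*z**4/4 - 3*z**2 - 5*z.
Then F(2) - F(0) = (-234/5) - (0) = -234/5.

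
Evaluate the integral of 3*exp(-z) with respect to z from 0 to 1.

An antiderivative is F(z) = -3*exp(-z).
Then F(1) - F(0) = (-3*exp(-1)) - (-3) = 3 - 3*exp(-1).

3 - 3*exp(-1)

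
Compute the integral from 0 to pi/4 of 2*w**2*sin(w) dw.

Integrate by parts twice (u = w^2, dv = 2*sin(w) dw).
An antiderivative is F(w) = -2*w**2*cos(w) + 4*w*sin(w) + 4*cos(w).
Then F(pi/4) - F(0) = (sqrt(2)*(-pi**2 + 8*pi + 32)/16) - (4) = -4 - sqrt(2)*pi**2/16 + sqrt(2)*pi/2 + 2*sqrt(2).

-4 - sqrt(2)*pi**2/16 + sqrt(2)*pi/2 + 2*sqrt(2)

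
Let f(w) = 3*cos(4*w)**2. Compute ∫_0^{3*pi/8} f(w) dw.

9*pi/16

Use the identity cos^2(4*w) = (1 + cos(8*w))/2.
An antiderivative is F(w) = 3*w/2 + 3*sin(8*w)/16.
Then F(3*pi/8) - F(0) = (9*pi/16) - (0) = 9*pi/16.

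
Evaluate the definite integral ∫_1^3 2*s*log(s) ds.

-4 + 9*log(3)

Integrate by parts once (u = ln s, dv = 2*s ds).
An antiderivative is F(s) = s**2*(2*log(s) - 1)/2.
Then F(3) - F(1) = (-9/2 + 9*log(3)) - (-1/2) = -4 + 9*log(3).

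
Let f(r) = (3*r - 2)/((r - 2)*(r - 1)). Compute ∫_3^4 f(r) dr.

Factor the denominator: r**2 - 3*r + 2 = (r - 1)(r - 2).
Partial fractions: (3*r - 2)/((r - 2)*(r - 1)) = -1/(r - 1) + 4/(r - 2).
An antiderivative is F(r) = 4*log(r - 2) - log(r - 1).
Then F(4) - F(3) = (log(16/3)) - (-log(2)) = log(32/3).

log(32/3)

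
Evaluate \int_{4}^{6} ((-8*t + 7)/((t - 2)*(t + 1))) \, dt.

-5*log(7) - 3*log(2) + 5*log(5)

Factor the denominator: t**2 - t - 2 = (t + 1)(t - 2).
Partial fractions: (-8*t + 7)/((t - 2)*(t + 1)) = -5/(t + 1) - 3/(t - 2).
An antiderivative is F(t) = -3*log(t - 2) - 5*log(t + 1).
Then F(6) - F(4) = (-5*log(7) - 6*log(2)) - (-5*log(5) - 3*log(2)) = -5*log(7) - 3*log(2) + 5*log(5).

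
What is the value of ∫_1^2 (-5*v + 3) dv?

-9/2

By the power rule, an antiderivative is F(v) = -5*v**2/2 + 3*v.
Then F(2) - F(1) = (-4) - (1/2) = -9/2.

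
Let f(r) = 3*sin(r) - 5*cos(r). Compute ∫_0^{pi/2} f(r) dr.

An antiderivative is F(r) = -5*sin(r) - 3*cos(r).
Then F(pi/2) - F(0) = (-5) - (-3) = -2.

-2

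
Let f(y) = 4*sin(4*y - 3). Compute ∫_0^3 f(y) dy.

cos(3) - cos(9)

Let u = 4*y - 3, so du = 4 dy. When y = 0, u = -3; when y = 3, u = 9.
The integral becomes ∫ sin(u) du from -3 to 9, with antiderivative -cos(u).
Back in y: F(y) = -cos(4*y - 3).
Then F(3) - F(0) = (-cos(9)) - (-cos(3)) = cos(3) - cos(9).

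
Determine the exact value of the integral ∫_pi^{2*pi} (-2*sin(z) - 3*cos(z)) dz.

An antiderivative is F(z) = -3*sin(z) + 2*cos(z).
Then F(2*pi) - F(pi) = (2) - (-2) = 4.

4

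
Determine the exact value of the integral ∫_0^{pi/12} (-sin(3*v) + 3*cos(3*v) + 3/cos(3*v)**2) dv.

An antiderivative is F(v) = sin(3*v) + cos(3*v)/3 + tan(3*v).
Then F(pi/12) - F(0) = (2*sqrt(2)/3 + 1) - (1/3) = 2/3 + 2*sqrt(2)/3.

2/3 + 2*sqrt(2)/3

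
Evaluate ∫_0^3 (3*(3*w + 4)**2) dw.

Let u = 3*w + 4, so du = 3 dw. When w = 0, u = 4; when w = 3, u = 13.
The integral becomes ∫ u**2 du from 4 to 13, with antiderivative u**3/3.
Back in w: F(w) = (3*w + 4)**3/3.
Then F(3) - F(0) = (2197/3) - (64/3) = 711.

711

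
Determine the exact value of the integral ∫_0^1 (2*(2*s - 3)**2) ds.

26/3

Let u = 2*s - 3, so du = 2 ds. When s = 0, u = -3; when s = 1, u = -1.
The integral becomes ∫ u**2 du from -3 to -1, with antiderivative u**3/3.
Back in s: F(s) = (2*s - 3)**3/3.
Then F(1) - F(0) = (-1/3) - (-9) = 26/3.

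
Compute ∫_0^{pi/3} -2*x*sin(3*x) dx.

-2*pi/9

Integrate by parts once (u = x, dv = -2*sin(3*x) dx).
An antiderivative is F(x) = 2*x*cos(3*x)/3 - 2*sin(3*x)/9.
Then F(pi/3) - F(0) = (-2*pi/9) - (0) = -2*pi/9.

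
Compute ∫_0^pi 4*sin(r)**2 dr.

Use the identity sin^2(r) = (1 - cos(2*r))/2.
An antiderivative is F(r) = 2*r - sin(2*r).
Then F(pi) - F(0) = (2*pi) - (0) = 2*pi.

2*pi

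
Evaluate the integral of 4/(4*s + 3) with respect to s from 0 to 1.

Let u = 4*s + 3, so du = 4 ds. When s = 0, u = 3; when s = 1, u = 7.
The integral becomes ∫ 1/u du from 3 to 7, with antiderivative log(u).
Back in s: F(s) = log(4*s + 3).
Then F(1) - F(0) = (log(7)) - (log(3)) = log(7/3).

log(7/3)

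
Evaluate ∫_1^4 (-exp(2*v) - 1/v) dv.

An antiderivative is F(v) = -exp(2*v)/2 - log(v).
Then F(4) - F(1) = (-exp(8)/2 - log(4)) - (-exp(2)/2) = -exp(8)/2 - log(4) + exp(2)/2.

-exp(8)/2 - log(4) + exp(2)/2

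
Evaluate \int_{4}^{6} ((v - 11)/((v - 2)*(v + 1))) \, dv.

Factor the denominator: v**2 - v - 2 = (v + 1)(v - 2).
Partial fractions: (v - 11)/((v - 2)*(v + 1)) = 4/(v + 1) - 3/(v - 2).
An antiderivative is F(v) = -3*log(v - 2) + 4*log(v + 1).
Then F(6) - F(4) = (-6*log(2) + 4*log(7)) - (-3*log(2) + 4*log(5)) = -4*log(5) - 3*log(2) + 4*log(7).

-4*log(5) - 3*log(2) + 4*log(7)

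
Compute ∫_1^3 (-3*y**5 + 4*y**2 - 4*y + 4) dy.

By the power rule, an antiderivative is F(y) = -y**6/2 + 4*y**3/3 - 2*y**2 + 4*y.
Then F(3) - F(1) = (-669/2) - (17/6) = -1012/3.

-1012/3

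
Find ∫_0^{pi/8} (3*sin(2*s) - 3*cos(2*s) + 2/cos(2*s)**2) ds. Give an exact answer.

An antiderivative is F(s) = -3*sin(2*s)/2 - 3*cos(2*s)/2 + tan(2*s).
Then F(pi/8) - F(0) = (1 - 3*sqrt(2)/2) - (-3/2) = 5/2 - 3*sqrt(2)/2.

5/2 - 3*sqrt(2)/2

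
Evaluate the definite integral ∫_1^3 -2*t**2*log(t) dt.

52/9 - 18*log(3)

Integrate by parts once (u = ln t, dv = -2*t**2 dt).
An antiderivative is F(t) = -2*t**3*(3*log(t) - 1)/9.
Then F(3) - F(1) = (6 - 18*log(3)) - (2/9) = 52/9 - 18*log(3).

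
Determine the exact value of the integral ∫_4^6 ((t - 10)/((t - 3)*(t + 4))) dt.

log(25/48)

Factor the denominator: t**2 + t - 12 = (t + 4)(t - 3).
Partial fractions: (t - 10)/((t - 3)*(t + 4)) = 2/(t + 4) - 1/(t - 3).
An antiderivative is F(t) = -log(t - 3) + 2*log(t + 4).
Then F(6) - F(4) = (log(100/3)) - (log(64)) = log(25/48).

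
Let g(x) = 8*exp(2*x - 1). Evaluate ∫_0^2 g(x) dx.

Let u = 2*x - 1, so du = 2 dx. When x = 0, u = -1; when x = 2, u = 3.
The integral becomes 4·∫ exp(u) du from -1 to 3, with antiderivative 4*exp(u).
Back in x: F(x) = 4*exp(2*x - 1).
Then F(2) - F(0) = (4*exp(3)) - (4*exp(-1)) = -(4 - 4*exp(4))*exp(-1).

-(4 - 4*exp(4))*exp(-1)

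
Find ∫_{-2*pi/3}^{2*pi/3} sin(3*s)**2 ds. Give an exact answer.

Use the identity sin^2(3*s) = (1 - cos(6*s))/2.
An antiderivative is F(s) = s/2 - sin(6*s)/12.
Then F(2*pi/3) - F(-2*pi/3) = (pi/3) - (-pi/3) = 2*pi/3.

2*pi/3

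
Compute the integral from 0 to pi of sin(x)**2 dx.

pi/2

Use the identity sin^2(x) = (1 - cos(2*x))/2.
An antiderivative is F(x) = x/2 - sin(2*x)/4.
Then F(pi) - F(0) = (pi/2) - (0) = pi/2.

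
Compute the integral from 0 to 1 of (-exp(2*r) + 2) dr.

An antiderivative is F(r) = -exp(2*r)/2 + 2*r.
Then F(1) - F(0) = (2 - exp(2)/2) - (-1/2) = 5/2 - exp(2)/2.

5/2 - exp(2)/2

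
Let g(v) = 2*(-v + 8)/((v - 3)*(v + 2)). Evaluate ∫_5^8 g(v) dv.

Factor the denominator: v**2 - v - 6 = (v + 2)(v - 3).
Partial fractions: 2*(-v + 8)/((v - 3)*(v + 2)) = -4/(v + 2) + 2/(v - 3).
An antiderivative is F(v) = 2*log(v - 3) - 4*log(v + 2).
Then F(8) - F(5) = (-2*log(5) - 4*log(2)) - (-4*log(7) + 2*log(2)) = -6*log(2) - 2*log(5) + 4*log(7).

-6*log(2) - 2*log(5) + 4*log(7)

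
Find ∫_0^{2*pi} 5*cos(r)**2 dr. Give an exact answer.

Use the identity cos^2(r) = (1 + cos(2*r))/2.
An antiderivative is F(r) = 5*r/2 + 5*sin(2*r)/4.
Then F(2*pi) - F(0) = (5*pi) - (0) = 5*pi.

5*pi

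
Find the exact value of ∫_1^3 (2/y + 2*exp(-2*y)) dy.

-exp(-6) + exp(-2) + 2*log(3)

An antiderivative is F(y) = 2*log(y) - exp(-2*y).
Then F(3) - F(1) = (-exp(-6) + 2*log(3)) - (-exp(-2)) = -exp(-6) + exp(-2) + 2*log(3).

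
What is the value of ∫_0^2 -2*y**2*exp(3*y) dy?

Integrate by parts twice (u = y^2, dv = -2*exp(3*y) dy).
An antiderivative is F(y) = (-18*y**2 + 12*y - 4)*exp(3*y)/27.
Then F(2) - F(0) = (-52*exp(6)/27) - (-4/27) = 4/27 - 52*exp(6)/27.

4/27 - 52*exp(6)/27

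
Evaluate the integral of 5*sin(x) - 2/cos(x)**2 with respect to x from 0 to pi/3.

An antiderivative is F(x) = -5*cos(x) - 2*tan(x).
Then F(pi/3) - F(0) = (-2*sqrt(3) - 5/2) - (-5) = 5/2 - 2*sqrt(3).

5/2 - 2*sqrt(3)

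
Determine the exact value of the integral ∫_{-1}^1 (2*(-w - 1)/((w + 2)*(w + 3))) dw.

Factor the denominator: w**2 + 5*w + 6 = (w + 3)(w + 2).
Partial fractions: 2*(-w - 1)/((w + 2)*(w + 3)) = -4/(w + 3) + 2/(w + 2).
An antiderivative is F(w) = 2*log(w + 2) - 4*log(w + 3).
Then F(1) - F(-1) = (-8*log(2) + 2*log(3)) - (-log(16)) = log(9/16).

log(9/16)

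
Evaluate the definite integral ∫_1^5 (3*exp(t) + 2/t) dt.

-3*exp(1) + log(25) + 3*exp(5)

An antiderivative is F(t) = 3*exp(t) + 2*log(t).
Then F(5) - F(1) = (log(25) + 3*exp(5)) - (3*exp(1)) = -3*exp(1) + log(25) + 3*exp(5).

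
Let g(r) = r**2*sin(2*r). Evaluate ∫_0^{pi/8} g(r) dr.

-1/4 - sqrt(2)*pi**2/256 + sqrt(2)*pi/32 + sqrt(2)/8

Integrate by parts twice (u = r^2, dv = sin(2*r) dr).
An antiderivative is F(r) = -r**2*cos(2*r)/2 + r*sin(2*r)/2 + cos(2*r)/4.
Then F(pi/8) - F(0) = (sqrt(2)*(-pi**2 + 8*pi + 32)/256) - (1/4) = -1/4 - sqrt(2)*pi**2/256 + sqrt(2)*pi/32 + sqrt(2)/8.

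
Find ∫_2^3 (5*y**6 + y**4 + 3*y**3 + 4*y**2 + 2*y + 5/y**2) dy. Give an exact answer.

668989/420

By the power rule, an antiderivative is F(y) = 5*y**7/7 + y**5/5 + 3*y**4/4 + 4*y**3/3 + y**2 - 5/y.
Then F(3) - F(2) = (720227/420) - (25619/210) = 668989/420.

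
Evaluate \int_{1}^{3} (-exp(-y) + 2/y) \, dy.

-exp(-1) + exp(-3) + 2*log(3)

An antiderivative is F(y) = 2*log(y) + exp(-y).
Then F(3) - F(1) = (exp(-3) + 2*log(3)) - (exp(-1)) = -exp(-1) + exp(-3) + 2*log(3).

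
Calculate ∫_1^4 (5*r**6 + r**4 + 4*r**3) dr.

By the power rule, an antiderivative is F(r) = 5*r**7/7 + r**5/5 + r**4.
Then F(4) - F(1) = (425728/35) - (67/35) = 425661/35.

425661/35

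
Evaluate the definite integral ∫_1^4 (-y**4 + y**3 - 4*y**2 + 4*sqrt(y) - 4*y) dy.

-14171/60

By the power rule, an antiderivative is F(y) = -y**5/5 + y**4/4 + 8*y**(3/2)/3 - 4*y**3/3 - 2*y**2.
Then F(4) - F(1) = (-1184/5) - (-37/60) = -14171/60.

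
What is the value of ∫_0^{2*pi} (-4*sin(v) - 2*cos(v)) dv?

0

An antiderivative is F(v) = -2*sin(v) + 4*cos(v).
Then F(2*pi) - F(0) = (4) - (4) = 0.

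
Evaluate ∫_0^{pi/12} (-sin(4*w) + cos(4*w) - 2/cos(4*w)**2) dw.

-3*sqrt(3)/8 - 1/8

An antiderivative is F(w) = sin(4*w)/4 + cos(4*w)/4 - tan(4*w)/2.
Then F(pi/12) - F(0) = (1/8 - 3*sqrt(3)/8) - (1/4) = -3*sqrt(3)/8 - 1/8.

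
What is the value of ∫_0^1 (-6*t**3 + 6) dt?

By the power rule, an antiderivative is F(t) = -3*t**4/2 + 6*t.
Then F(1) - F(0) = (9/2) - (0) = 9/2.

9/2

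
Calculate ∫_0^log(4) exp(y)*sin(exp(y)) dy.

Let u = exp(y), so du = exp(y) dy. When y = 0, u = 1; when y = log(4), u = 4.
The integral becomes ∫ sin(u) du from 1 to 4, with antiderivative -cos(u).
Back in y: F(y) = -cos(exp(y)).
Then F(log(4)) - F(0) = (-cos(4)) - (-cos(1)) = cos(1) - cos(4).

cos(1) - cos(4)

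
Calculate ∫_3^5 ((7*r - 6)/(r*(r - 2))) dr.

Factor the denominator: r**2 - 2*r = r(r - 2).
Partial fractions: (7*r - 6)/(r*(r - 2)) = 3/r + 4/(r - 2).
An antiderivative is F(r) = 3*log(r) + 4*log(r - 2).
Then F(5) - F(3) = (4*log(3) + 3*log(5)) - (log(27)) = log(3) + 3*log(5).

log(3) + 3*log(5)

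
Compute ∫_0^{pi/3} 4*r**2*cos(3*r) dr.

Integrate by parts twice (u = r^2, dv = 4*cos(3*r) dr).
An antiderivative is F(r) = 4*r**2*sin(3*r)/3 + 8*r*cos(3*r)/9 - 8*sin(3*r)/27.
Then F(pi/3) - F(0) = (-8*pi/27) - (0) = -8*pi/27.

-8*pi/27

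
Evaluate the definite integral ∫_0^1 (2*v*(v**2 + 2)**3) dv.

Let u = v**2 + 2, so du = 2*v dv. When v = 0, u = 2; when v = 1, u = 3.
The integral becomes ∫ u**3 du from 2 to 3, with antiderivative u**4/4.
Back in v: F(v) = (v**2 + 2)**4/4.
Then F(1) - F(0) = (81/4) - (4) = 65/4.

65/4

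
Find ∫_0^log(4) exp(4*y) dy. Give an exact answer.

Let u = exp(y), so du = exp(y) dy. When y = 0, u = 1; when y = log(4), u = 4.
The integral becomes ∫ u**3 du from 1 to 4, with antiderivative u**4/4.
Back in y: F(y) = exp(4*y)/4.
Then F(log(4)) - F(0) = (64) - (1/4) = 255/4.

255/4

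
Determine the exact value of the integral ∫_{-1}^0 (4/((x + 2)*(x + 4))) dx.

log(9/4)

Factor the denominator: x**2 + 6*x + 8 = (x + 4)(x + 2).
Partial fractions: 4/((x + 2)*(x + 4)) = -2/(x + 4) + 2/(x + 2).
An antiderivative is F(x) = 2*log(x + 2) - 2*log(x + 4).
Then F(0) - F(-1) = (-log(4)) - (-log(9)) = log(9/4).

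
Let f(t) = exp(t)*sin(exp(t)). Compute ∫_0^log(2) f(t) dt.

-cos(2) + cos(1)

Let u = exp(t), so du = exp(t) dt. When t = 0, u = 1; when t = log(2), u = 2.
The integral becomes ∫ sin(u) du from 1 to 2, with antiderivative -cos(u).
Back in t: F(t) = -cos(exp(t)).
Then F(log(2)) - F(0) = (-cos(2)) - (-cos(1)) = -cos(2) + cos(1).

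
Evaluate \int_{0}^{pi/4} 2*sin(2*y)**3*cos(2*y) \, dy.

1/4

Let u = sin(2*y), so du = 2*cos(2*y) dy. When y = 0, u = 0; when y = pi/4, u = 1.
The integral becomes ∫ u**3 du from 0 to 1, with antiderivative u**4/4.
Back in y: F(y) = sin(2*y)**4/4.
Then F(pi/4) - F(0) = (1/4) - (0) = 1/4.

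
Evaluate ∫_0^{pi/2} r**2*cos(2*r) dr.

Integrate by parts twice (u = r^2, dv = cos(2*r) dr).
An antiderivative is F(r) = r**2*sin(2*r)/2 + r*cos(2*r)/2 - sin(2*r)/4.
Then F(pi/2) - F(0) = (-pi/4) - (0) = -pi/4.

-pi/4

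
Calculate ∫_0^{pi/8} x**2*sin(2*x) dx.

Integrate by parts twice (u = x^2, dv = sin(2*x) dx).
An antiderivative is F(x) = -x**2*cos(2*x)/2 + x*sin(2*x)/2 + cos(2*x)/4.
Then F(pi/8) - F(0) = (sqrt(2)*(-pi**2 + 8*pi + 32)/256) - (1/4) = -1/4 - sqrt(2)*pi**2/256 + sqrt(2)*pi/32 + sqrt(2)/8.

-1/4 - sqrt(2)*pi**2/256 + sqrt(2)*pi/32 + sqrt(2)/8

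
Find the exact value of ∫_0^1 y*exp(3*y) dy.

Integrate by parts once (u = y, dv = exp(3*y) dy).
An antiderivative is F(y) = (3*y - 1)*exp(3*y)/9.
Then F(1) - F(0) = (2*exp(3)/9) - (-1/9) = 1/9 + 2*exp(3)/9.

1/9 + 2*exp(3)/9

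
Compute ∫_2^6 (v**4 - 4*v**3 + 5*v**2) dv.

By the power rule, an antiderivative is F(v) = v**5/5 - v**4 + 5*v**3/3.
Then F(6) - F(2) = (3096/5) - (56/15) = 9232/15.

9232/15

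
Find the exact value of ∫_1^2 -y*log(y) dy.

Integrate by parts once (u = ln y, dv = -y dy).
An antiderivative is F(y) = -y**2*(2*log(y) - 1)/4.
Then F(2) - F(1) = (1 - log(4)) - (1/4) = 3/4 - log(4).

3/4 - log(4)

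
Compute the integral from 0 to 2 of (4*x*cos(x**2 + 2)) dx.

Let u = x**2 + 2, so du = 2*x dx. When x = 0, u = 2; when x = 2, u = 6.
The integral becomes 2·∫ cos(u) du from 2 to 6, with antiderivative 2*sin(u).
Back in x: F(x) = 2*sin(x**2 + 2).
Then F(2) - F(0) = (2*sin(6)) - (2*sin(2)) = -2*sin(2) + 2*sin(6).

-2*sin(2) + 2*sin(6)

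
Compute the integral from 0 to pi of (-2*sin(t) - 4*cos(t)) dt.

-4

An antiderivative is F(t) = -4*sin(t) + 2*cos(t).
Then F(pi) - F(0) = (-2) - (2) = -4.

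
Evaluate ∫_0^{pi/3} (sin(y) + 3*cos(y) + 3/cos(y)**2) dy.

1/2 + 9*sqrt(3)/2

An antiderivative is F(y) = 3*sin(y) - cos(y) + 3*tan(y).
Then F(pi/3) - F(0) = (-1/2 + 9*sqrt(3)/2) - (-1) = 1/2 + 9*sqrt(3)/2.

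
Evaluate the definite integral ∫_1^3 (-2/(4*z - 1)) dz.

-log(11)/2 + log(3)/2

An antiderivative is F(z) = -log(4*z - 1)/2.
Then F(3) - F(1) = (-log(11)/2) - (-log(3)/2) = -log(11)/2 + log(3)/2.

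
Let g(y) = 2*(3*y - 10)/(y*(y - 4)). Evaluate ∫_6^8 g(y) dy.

Factor the denominator: y**2 - 4*y = y(y - 4).
Partial fractions: 2*(3*y - 10)/(y*(y - 4)) = 5/y + 1/(y - 4).
An antiderivative is F(y) = 5*log(y) + log(y - 4).
Then F(8) - F(6) = (17*log(2)) - (6*log(2) + 5*log(3)) = -5*log(3) + 11*log(2).

-5*log(3) + 11*log(2)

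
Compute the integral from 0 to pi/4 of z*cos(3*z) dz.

-1/9 - sqrt(2)/18 + sqrt(2)*pi/24

Integrate by parts once (u = z, dv = cos(3*z) dz).
An antiderivative is F(z) = z*sin(3*z)/3 + cos(3*z)/9.
Then F(pi/4) - F(0) = (sqrt(2)*(-4 + 3*pi)/72) - (1/9) = -1/9 - sqrt(2)/18 + sqrt(2)*pi/24.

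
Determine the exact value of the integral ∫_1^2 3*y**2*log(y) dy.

-7/3 + 8*log(2)

Integrate by parts once (u = ln y, dv = 3*y**2 dy).
An antiderivative is F(y) = y**3*(3*log(y) - 1)/3.
Then F(2) - F(1) = (-8/3 + 8*log(2)) - (-1/3) = -7/3 + 8*log(2).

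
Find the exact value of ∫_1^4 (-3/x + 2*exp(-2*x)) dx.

An antiderivative is F(x) = -3*log(x) - exp(-2*x).
Then F(4) - F(1) = (-6*log(2) - exp(-8)) - (-exp(-2)) = -6*log(2) - exp(-8) + exp(-2).

-6*log(2) - exp(-8) + exp(-2)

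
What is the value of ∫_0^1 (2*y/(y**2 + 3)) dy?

log(4/3)

Let u = y**2 + 3, so du = 2*y dy. When y = 0, u = 3; when y = 1, u = 4.
The integral becomes ∫ 1/u du from 3 to 4, with antiderivative log(u).
Back in y: F(y) = log(y**2 + 3).
Then F(1) - F(0) = (log(4)) - (log(3)) = log(4/3).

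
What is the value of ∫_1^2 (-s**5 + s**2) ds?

By the power rule, an antiderivative is F(s) = -s**6/6 + s**3/3.
Then F(2) - F(1) = (-8) - (1/6) = -49/6.

-49/6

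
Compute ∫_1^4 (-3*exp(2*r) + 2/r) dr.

-3*exp(8)/2 + log(16) + 3*exp(2)/2

An antiderivative is F(r) = -3*exp(2*r)/2 + 2*log(r).
Then F(4) - F(1) = (-3*exp(8)/2 + log(16)) - (-3*exp(2)/2) = -3*exp(8)/2 + log(16) + 3*exp(2)/2.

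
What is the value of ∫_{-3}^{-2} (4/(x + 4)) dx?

An antiderivative is F(x) = 4*log(x + 4).
Then F(-2) - F(-3) = (log(16)) - (0) = log(16).

log(16)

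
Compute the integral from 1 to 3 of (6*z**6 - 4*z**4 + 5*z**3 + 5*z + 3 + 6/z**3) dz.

By the power rule, an antiderivative is F(z) = 6*z**7/7 - 4*z**5/5 + 5*z**4/4 + 5*z**2/2 + 3*z - 3/z**2.
Then F(3) - F(1) = (761287/420) - (533/140) = 189922/105.

189922/105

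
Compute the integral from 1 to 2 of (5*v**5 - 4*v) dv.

93/2

By the power rule, an antiderivative is F(v) = 5*v**6/6 - 2*v**2.
Then F(2) - F(1) = (136/3) - (-7/6) = 93/2.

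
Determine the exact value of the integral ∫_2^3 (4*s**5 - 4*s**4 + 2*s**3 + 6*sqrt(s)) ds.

By the power rule, an antiderivative is F(s) = 2*s**6/3 - 4*s**5/5 + s**4/2 + 4*s**(3/2).
Then F(3) - F(2) = (12*sqrt(3) + 3321/10) - (8*sqrt(2) + 376/15) = -8*sqrt(2) + 12*sqrt(3) + 9211/30.

-8*sqrt(2) + 12*sqrt(3) + 9211/30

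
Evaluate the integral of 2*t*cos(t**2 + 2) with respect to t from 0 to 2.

-sin(2) + sin(6)

Let u = t**2 + 2, so du = 2*t dt. When t = 0, u = 2; when t = 2, u = 6.
The integral becomes ∫ cos(u) du from 2 to 6, with antiderivative sin(u).
Back in t: F(t) = sin(t**2 + 2).
Then F(2) - F(0) = (sin(6)) - (sin(2)) = -sin(2) + sin(6).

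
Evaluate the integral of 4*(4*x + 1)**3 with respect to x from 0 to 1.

Let u = 4*x + 1, so du = 4 dx. When x = 0, u = 1; when x = 1, u = 5.
The integral becomes ∫ u**3 du from 1 to 5, with antiderivative u**4/4.
Back in x: F(x) = (4*x + 1)**4/4.
Then F(1) - F(0) = (625/4) - (1/4) = 156.

156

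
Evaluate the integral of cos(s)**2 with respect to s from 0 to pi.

Use the identity cos^2(s) = (1 + cos(2*s))/2.
An antiderivative is F(s) = s/2 + sin(2*s)/4.
Then F(pi) - F(0) = (pi/2) - (0) = pi/2.

pi/2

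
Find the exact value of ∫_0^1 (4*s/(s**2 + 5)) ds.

log(36/25)

Let u = s**2 + 5, so du = 2*s ds. When s = 0, u = 5; when s = 1, u = 6.
The integral becomes 2·∫ 1/u du from 5 to 6, with antiderivative 2*log(u).
Back in s: F(s) = 2*log(s**2 + 5).
Then F(1) - F(0) = (log(36)) - (log(25)) = log(36/25).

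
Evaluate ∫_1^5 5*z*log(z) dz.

Integrate by parts once (u = ln z, dv = 5*z dz).
An antiderivative is F(z) = 5*z**2*(2*log(z) - 1)/4.
Then F(5) - F(1) = (-125/4 + 125*log(5)/2) - (-5/4) = -30 + 125*log(5)/2.

-30 + 125*log(5)/2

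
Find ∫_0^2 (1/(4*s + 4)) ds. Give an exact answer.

An antiderivative is F(s) = log(4*s + 4)/4.
Then F(2) - F(0) = (log(12)/4) - (log(2)/2) = log(3)/4.

log(3)/4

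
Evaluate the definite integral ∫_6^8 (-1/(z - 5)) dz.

-log(3)

An antiderivative is F(z) = -log(z - 5).
Then F(8) - F(6) = (-log(3)) - (0) = -log(3).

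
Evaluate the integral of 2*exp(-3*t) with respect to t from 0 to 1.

An antiderivative is F(t) = -2*exp(-3*t)/3.
Then F(1) - F(0) = (-2*exp(-3)/3) - (-2/3) = 2/3 - 2*exp(-3)/3.

2/3 - 2*exp(-3)/3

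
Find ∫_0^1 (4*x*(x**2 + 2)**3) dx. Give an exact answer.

65/2

Let u = x**2 + 2, so du = 2*x dx. When x = 0, u = 2; when x = 1, u = 3.
The integral becomes 2·∫ u**3 du from 2 to 3, with antiderivative u**4/2.
Back in x: F(x) = (x**2 + 2)**4/2.
Then F(1) - F(0) = (81/2) - (8) = 65/2.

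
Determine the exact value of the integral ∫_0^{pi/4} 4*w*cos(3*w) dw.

Integrate by parts once (u = w, dv = 4*cos(3*w) dw).
An antiderivative is F(w) = 4*w*sin(3*w)/3 + 4*cos(3*w)/9.
Then F(pi/4) - F(0) = (sqrt(2)*(-4 + 3*pi)/18) - (4/9) = -4/9 - 2*sqrt(2)/9 + sqrt(2)*pi/6.

-4/9 - 2*sqrt(2)/9 + sqrt(2)*pi/6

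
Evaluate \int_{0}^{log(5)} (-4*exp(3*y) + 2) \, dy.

An antiderivative is F(y) = -4*exp(3*y)/3 + 2*y.
Then F(log(5)) - F(0) = (-500/3 + log(25)) - (-4/3) = -496/3 + log(25).

-496/3 + log(25)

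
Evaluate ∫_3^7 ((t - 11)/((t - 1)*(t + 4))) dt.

-3*log(7) - 2*log(3) + 3*log(11)

Factor the denominator: t**2 + 3*t - 4 = (t + 4)(t - 1).
Partial fractions: (t - 11)/((t - 1)*(t + 4)) = 3/(t + 4) - 2/(t - 1).
An antiderivative is F(t) = -2*log(t - 1) + 3*log(t + 4).
Then F(7) - F(3) = (-2*log(3) - 2*log(2) + 3*log(11)) - (-2*log(2) + 3*log(7)) = -3*log(7) - 2*log(3) + 3*log(11).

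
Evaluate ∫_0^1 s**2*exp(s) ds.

-2 + E

Integrate by parts twice (u = s^2, dv = exp(s) ds).
An antiderivative is F(s) = (s**2 - 2*s + 2)*exp(s).
Then F(1) - F(0) = (E) - (2) = -2 + E.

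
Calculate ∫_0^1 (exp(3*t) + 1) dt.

2/3 + exp(3)/3

An antiderivative is F(t) = exp(3*t)/3 + t.
Then F(1) - F(0) = (1 + exp(3)/3) - (1/3) = 2/3 + exp(3)/3.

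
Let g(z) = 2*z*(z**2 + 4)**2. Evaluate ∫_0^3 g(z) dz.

Let u = z**2 + 4, so du = 2*z dz. When z = 0, u = 4; when z = 3, u = 13.
The integral becomes ∫ u**2 du from 4 to 13, with antiderivative u**3/3.
Back in z: F(z) = (z**2 + 4)**3/3.
Then F(3) - F(0) = (2197/3) - (64/3) = 711.

711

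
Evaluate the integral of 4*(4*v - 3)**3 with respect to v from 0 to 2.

136

Let u = 4*v - 3, so du = 4 dv. When v = 0, u = -3; when v = 2, u = 5.
The integral becomes ∫ u**3 du from -3 to 5, with antiderivative u**4/4.
Back in v: F(v) = (4*v - 3)**4/4.
Then F(2) - F(0) = (625/4) - (81/4) = 136.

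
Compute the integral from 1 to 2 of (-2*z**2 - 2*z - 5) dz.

-38/3

By the power rule, an antiderivative is F(z) = -2*z**3/3 - z**2 - 5*z.
Then F(2) - F(1) = (-58/3) - (-20/3) = -38/3.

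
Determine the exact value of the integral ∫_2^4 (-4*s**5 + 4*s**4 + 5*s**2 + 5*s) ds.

-26566/15

By the power rule, an antiderivative is F(s) = -2*s**6/3 + 4*s**5/5 + 5*s**3/3 + 5*s**2/2.
Then F(4) - F(2) = (-8824/5) - (94/15) = -26566/15.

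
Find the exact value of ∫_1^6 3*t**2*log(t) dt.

Integrate by parts once (u = ln t, dv = 3*t**2 dt).
An antiderivative is F(t) = t**3*(3*log(t) - 1)/3.
Then F(6) - F(1) = (-72 + 216*log(2) + 216*log(3)) - (-1/3) = -215/3 + 216*log(2) + 216*log(3).

-215/3 + 216*log(2) + 216*log(3)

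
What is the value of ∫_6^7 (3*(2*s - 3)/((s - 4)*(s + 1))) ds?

-3*log(7) + 3*log(3) + 6*log(2)

Factor the denominator: s**2 - 3*s - 4 = (s + 1)(s - 4).
Partial fractions: 3*(2*s - 3)/((s - 4)*(s + 1)) = 3/(s + 1) + 3/(s - 4).
An antiderivative is F(s) = 3*log(s - 4) + 3*log(s + 1).
Then F(7) - F(6) = (3*log(3) + 9*log(2)) - (3*log(2) + 3*log(7)) = -3*log(7) + 3*log(3) + 6*log(2).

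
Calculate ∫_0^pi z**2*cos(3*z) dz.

Integrate by parts twice (u = z^2, dv = cos(3*z) dz).
An antiderivative is F(z) = z**2*sin(3*z)/3 + 2*z*cos(3*z)/9 - 2*sin(3*z)/27.
Then F(pi) - F(0) = (-2*pi/9) - (0) = -2*pi/9.

-2*pi/9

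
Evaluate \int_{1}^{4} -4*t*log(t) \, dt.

15 - 64*log(2)

Integrate by parts once (u = ln t, dv = -4*t dt).
An antiderivative is F(t) = -t**2*(2*log(t) - 1).
Then F(4) - F(1) = (16 - 64*log(2)) - (1) = 15 - 64*log(2).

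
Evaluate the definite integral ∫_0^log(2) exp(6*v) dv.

Let u = exp(v), so du = exp(v) dv. When v = 0, u = 1; when v = log(2), u = 2.
The integral becomes ∫ u**5 du from 1 to 2, with antiderivative u**6/6.
Back in v: F(v) = exp(6*v)/6.
Then F(log(2)) - F(0) = (32/3) - (1/6) = 21/2.

21/2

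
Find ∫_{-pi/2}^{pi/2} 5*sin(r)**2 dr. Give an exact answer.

5*pi/2

Use the identity sin^2(r) = (1 - cos(2*r))/2.
An antiderivative is F(r) = 5*r/2 - 5*sin(2*r)/4.
Then F(pi/2) - F(-pi/2) = (5*pi/4) - (-5*pi/4) = 5*pi/2.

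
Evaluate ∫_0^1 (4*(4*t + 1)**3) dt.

Let u = 4*t + 1, so du = 4 dt. When t = 0, u = 1; when t = 1, u = 5.
The integral becomes ∫ u**3 du from 1 to 5, with antiderivative u**4/4.
Back in t: F(t) = (4*t + 1)**4/4.
Then F(1) - F(0) = (625/4) - (1/4) = 156.

156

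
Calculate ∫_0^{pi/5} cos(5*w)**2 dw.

Use the identity cos^2(5*w) = (1 + cos(10*w))/2.
An antiderivative is F(w) = w/2 + sin(10*w)/20.
Then F(pi/5) - F(0) = (pi/10) - (0) = pi/10.

pi/10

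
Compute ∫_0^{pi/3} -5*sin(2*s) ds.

An antiderivative is F(s) = 5*cos(2*s)/2.
Then F(pi/3) - F(0) = (-5/4) - (5/2) = -15/4.

-15/4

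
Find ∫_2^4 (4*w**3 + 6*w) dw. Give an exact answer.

By the power rule, an antiderivative is F(w) = w**4 + 3*w**2.
Then F(4) - F(2) = (304) - (28) = 276.

276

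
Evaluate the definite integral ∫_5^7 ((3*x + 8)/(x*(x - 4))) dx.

Factor the denominator: x**2 - 4*x = x(x - 4).
Partial fractions: (3*x + 8)/(x*(x - 4)) = -2/x + 5/(x - 4).
An antiderivative is F(x) = -2*log(x) + 5*log(x - 4).
Then F(7) - F(5) = (-2*log(7) + 5*log(3)) - (-log(25)) = -2*log(7) + 2*log(5) + 5*log(3).

-2*log(7) + 2*log(5) + 5*log(3)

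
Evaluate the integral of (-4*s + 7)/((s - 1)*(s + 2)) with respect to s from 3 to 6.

-16*log(2) + 6*log(5)

Factor the denominator: s**2 + s - 2 = (s + 2)(s - 1).
Partial fractions: (-4*s + 7)/((s - 1)*(s + 2)) = -5/(s + 2) + 1/(s - 1).
An antiderivative is F(s) = log(s - 1) - 5*log(s + 2).
Then F(6) - F(3) = (-15*log(2) + log(5)) - (-5*log(5) + log(2)) = -16*log(2) + 6*log(5).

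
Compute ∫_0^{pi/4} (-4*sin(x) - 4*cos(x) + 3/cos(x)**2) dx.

-1

An antiderivative is F(x) = -4*sin(x) + 4*cos(x) + 3*tan(x).
Then F(pi/4) - F(0) = (3) - (4) = -1.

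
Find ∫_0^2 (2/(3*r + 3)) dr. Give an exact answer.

2*log(3)/3

An antiderivative is F(r) = 2*log(3*r + 3)/3.
Then F(2) - F(0) = (4*log(3)/3) - (2*log(3)/3) = 2*log(3)/3.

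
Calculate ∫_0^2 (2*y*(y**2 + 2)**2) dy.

208/3

Let u = y**2 + 2, so du = 2*y dy. When y = 0, u = 2; when y = 2, u = 6.
The integral becomes ∫ u**2 du from 2 to 6, with antiderivative u**3/3.
Back in y: F(y) = (y**2 + 2)**3/3.
Then F(2) - F(0) = (72) - (8/3) = 208/3.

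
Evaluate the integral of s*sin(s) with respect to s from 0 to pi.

pi

Integrate by parts once (u = s, dv = sin(s) ds).
An antiderivative is F(s) = -s*cos(s) + sin(s).
Then F(pi) - F(0) = (pi) - (0) = pi.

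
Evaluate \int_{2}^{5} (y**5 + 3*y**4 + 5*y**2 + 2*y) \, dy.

46653/10

By the power rule, an antiderivative is F(y) = y**6/6 + 3*y**5/5 + 5*y**3/3 + y**2.
Then F(5) - F(2) = (9425/2) - (236/5) = 46653/10.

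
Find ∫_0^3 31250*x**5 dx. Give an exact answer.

Let u = 5*x, so du = 5 dx. When x = 0, u = 0; when x = 3, u = 15.
The integral becomes 2·∫ u**5 du from 0 to 15, with antiderivative u**6/3.
Back in x: F(x) = 15625*x**6/3.
Then F(3) - F(0) = (3796875) - (0) = 3796875.

3796875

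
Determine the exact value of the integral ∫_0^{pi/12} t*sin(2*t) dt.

-sqrt(3)*pi/48 + 1/8

Integrate by parts once (u = t, dv = sin(2*t) dt).
An antiderivative is F(t) = -t*cos(2*t)/2 + sin(2*t)/4.
Then F(pi/12) - F(0) = (-sqrt(3)*pi/48 + 1/8) - (0) = -sqrt(3)*pi/48 + 1/8.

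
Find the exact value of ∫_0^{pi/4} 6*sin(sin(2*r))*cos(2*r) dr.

Let u = sin(2*r), so du = 2*cos(2*r) dr. When r = 0, u = 0; when r = pi/4, u = 1.
The integral becomes 3·∫ sin(u) du from 0 to 1, with antiderivative -3*cos(u).
Back in r: F(r) = -3*cos(sin(2*r)).
Then F(pi/4) - F(0) = (-3*cos(1)) - (-3) = 3 - 3*cos(1).

3 - 3*cos(1)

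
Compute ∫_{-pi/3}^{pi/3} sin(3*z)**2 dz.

Use the identity sin^2(3*z) = (1 - cos(6*z))/2.
An antiderivative is F(z) = z/2 - sin(6*z)/12.
Then F(pi/3) - F(-pi/3) = (pi/6) - (-pi/6) = pi/3.

pi/3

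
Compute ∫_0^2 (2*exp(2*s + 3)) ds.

-exp(3) + exp(7)

Let u = 2*s + 3, so du = 2 ds. When s = 0, u = 3; when s = 2, u = 7.
The integral becomes ∫ exp(u) du from 3 to 7, with antiderivative exp(u).
Back in s: F(s) = exp(2*s + 3).
Then F(2) - F(0) = (exp(7)) - (exp(3)) = -exp(3) + exp(7).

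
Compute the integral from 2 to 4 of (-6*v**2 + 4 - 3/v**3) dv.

By the power rule, an antiderivative is F(v) = -2*v**3 + 4*v + 3/(2*v**2).
Then F(4) - F(2) = (-3581/32) - (-61/8) = -3337/32.

-3337/32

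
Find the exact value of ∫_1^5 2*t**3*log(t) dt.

-78 + 625*log(5)/2

Integrate by parts once (u = ln t, dv = 2*t**3 dt).
An antiderivative is F(t) = t**4*(4*log(t) - 1)/8.
Then F(5) - F(1) = (-625/8 + 625*log(5)/2) - (-1/8) = -78 + 625*log(5)/2.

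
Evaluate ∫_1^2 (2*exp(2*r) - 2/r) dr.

-exp(2) - log(4) + exp(4)

An antiderivative is F(r) = exp(2*r) - 2*log(r).
Then F(2) - F(1) = (-log(4) + exp(4)) - (exp(2)) = -exp(2) - log(4) + exp(4).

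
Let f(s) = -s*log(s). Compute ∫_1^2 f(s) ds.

3/4 - log(4)

Integrate by parts once (u = ln s, dv = -s ds).
An antiderivative is F(s) = -s**2*(2*log(s) - 1)/4.
Then F(2) - F(1) = (1 - log(4)) - (1/4) = 3/4 - log(4).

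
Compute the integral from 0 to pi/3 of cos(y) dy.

sqrt(3)/2

An antiderivative is F(y) = sin(y).
Then F(pi/3) - F(0) = (sqrt(3)/2) - (0) = sqrt(3)/2.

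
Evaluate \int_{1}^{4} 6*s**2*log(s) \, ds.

-42 + 256*log(2)

Integrate by parts once (u = ln s, dv = 6*s**2 ds).
An antiderivative is F(s) = 2*s**3*(3*log(s) - 1)/3.
Then F(4) - F(1) = (-128/3 + 256*log(2)) - (-2/3) = -42 + 256*log(2).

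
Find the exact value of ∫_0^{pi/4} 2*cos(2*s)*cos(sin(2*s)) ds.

sin(1)

Let u = sin(2*s), so du = 2*cos(2*s) ds. When s = 0, u = 0; when s = pi/4, u = 1.
The integral becomes ∫ cos(u) du from 0 to 1, with antiderivative sin(u).
Back in s: F(s) = sin(sin(2*s)).
Then F(pi/4) - F(0) = (sin(1)) - (0) = sin(1).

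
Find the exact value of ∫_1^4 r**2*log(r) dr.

-7 + 128*log(2)/3

Integrate by parts once (u = ln r, dv = r**2 dr).
An antiderivative is F(r) = r**3*(3*log(r) - 1)/9.
Then F(4) - F(1) = (-64/9 + 128*log(2)/3) - (-1/9) = -7 + 128*log(2)/3.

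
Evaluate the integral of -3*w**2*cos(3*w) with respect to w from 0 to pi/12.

Integrate by parts twice (u = w^2, dv = -3*cos(3*w) dw).
An antiderivative is F(w) = -w**2*sin(3*w) - 2*w*cos(3*w)/3 + 2*sin(3*w)/9.
Then F(pi/12) - F(0) = (sqrt(2)*(-8*pi - pi**2 + 32)/288) - (0) = sqrt(2)*(-8*pi - pi**2 + 32)/288.

sqrt(2)*(-8*pi - pi**2 + 32)/288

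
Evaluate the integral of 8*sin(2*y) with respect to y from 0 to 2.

4 - 4*cos(4)

Let u = 2*y, so du = 2 dy. When y = 0, u = 0; when y = 2, u = 4.
The integral becomes 4·∫ sin(u) du from 0 to 4, with antiderivative -4*cos(u).
Back in y: F(y) = -4*cos(2*y).
Then F(2) - F(0) = (-4*cos(4)) - (-4) = 4 - 4*cos(4).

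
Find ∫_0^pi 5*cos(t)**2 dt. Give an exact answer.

Use the identity cos^2(t) = (1 + cos(2*t))/2.
An antiderivative is F(t) = 5*t/2 + 5*sin(2*t)/4.
Then F(pi) - F(0) = (5*pi/2) - (0) = 5*pi/2.

5*pi/2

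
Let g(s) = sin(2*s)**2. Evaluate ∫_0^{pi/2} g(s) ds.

pi/4

Use the identity sin^2(2*s) = (1 - cos(4*s))/2.
An antiderivative is F(s) = s/2 - sin(4*s)/8.
Then F(pi/2) - F(0) = (pi/4) - (0) = pi/4.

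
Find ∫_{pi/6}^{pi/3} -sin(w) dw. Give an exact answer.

1/2 - sqrt(3)/2

An antiderivative is F(w) = cos(w).
Then F(pi/3) - F(pi/6) = (1/2) - (sqrt(3)/2) = 1/2 - sqrt(3)/2.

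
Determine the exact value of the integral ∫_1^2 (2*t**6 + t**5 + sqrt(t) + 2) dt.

By the power rule, an antiderivative is F(t) = 2*t**7/7 + t**6/6 + 2*t**(3/2)/3 + 2*t.
Then F(2) - F(1) = (4*sqrt(2)/3 + 1076/21) - (131/42) = 4*sqrt(2)/3 + 2021/42.

4*sqrt(2)/3 + 2021/42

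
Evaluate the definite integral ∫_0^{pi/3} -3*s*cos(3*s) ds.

Integrate by parts once (u = s, dv = -3*cos(3*s) ds).
An antiderivative is F(s) = -s*sin(3*s) - cos(3*s)/3.
Then F(pi/3) - F(0) = (1/3) - (-1/3) = 2/3.

2/3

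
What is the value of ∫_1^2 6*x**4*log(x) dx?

-186/25 + 192*log(2)/5

Integrate by parts once (u = ln x, dv = 6*x**4 dx).
An antiderivative is F(x) = 6*x**5*(5*log(x) - 1)/25.
Then F(2) - F(1) = (-192/25 + 192*log(2)/5) - (-6/25) = -186/25 + 192*log(2)/5.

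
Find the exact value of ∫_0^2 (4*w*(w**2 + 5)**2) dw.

Let u = w**2 + 5, so du = 2*w dw. When w = 0, u = 5; when w = 2, u = 9.
The integral becomes 2·∫ u**2 du from 5 to 9, with antiderivative 2*u**3/3.
Back in w: F(w) = 2*(w**2 + 5)**3/3.
Then F(2) - F(0) = (486) - (250/3) = 1208/3.

1208/3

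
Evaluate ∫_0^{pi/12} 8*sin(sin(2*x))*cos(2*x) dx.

Let u = sin(2*x), so du = 2*cos(2*x) dx. When x = 0, u = 0; when x = pi/12, u = 1/2.
The integral becomes 4·∫ sin(u) du from 0 to 1/2, with antiderivative -4*cos(u).
Back in x: F(x) = -4*cos(sin(2*x)).
Then F(pi/12) - F(0) = (-4*cos(1/2)) - (-4) = 4 - 4*cos(1/2).

4 - 4*cos(1/2)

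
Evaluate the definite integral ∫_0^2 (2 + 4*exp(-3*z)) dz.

16/3 - 4*exp(-6)/3

An antiderivative is F(z) = 2*z - 4*exp(-3*z)/3.
Then F(2) - F(0) = (4 - 4*exp(-6)/3) - (-4/3) = 16/3 - 4*exp(-6)/3.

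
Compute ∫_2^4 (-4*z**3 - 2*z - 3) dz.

-258

By the power rule, an antiderivative is F(z) = -z**4 - z**2 - 3*z.
Then F(4) - F(2) = (-284) - (-26) = -258.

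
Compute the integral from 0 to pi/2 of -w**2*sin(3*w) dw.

Integrate by parts twice (u = w^2, dv = -sin(3*w) dw).
An antiderivative is F(w) = w**2*cos(3*w)/3 - 2*w*sin(3*w)/9 - 2*cos(3*w)/27.
Then F(pi/2) - F(0) = (pi/9) - (-2/27) = 2/27 + pi/9.

2/27 + pi/9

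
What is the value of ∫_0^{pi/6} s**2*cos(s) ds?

-1 + pi**2/72 + sqrt(3)*pi/6

Integrate by parts twice (u = s^2, dv = cos(s) ds).
An antiderivative is F(s) = s**2*sin(s) + 2*s*cos(s) - 2*sin(s).
Then F(pi/6) - F(0) = (-1 + pi**2/72 + sqrt(3)*pi/6) - (0) = -1 + pi**2/72 + sqrt(3)*pi/6.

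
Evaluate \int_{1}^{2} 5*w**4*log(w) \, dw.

Integrate by parts once (u = ln w, dv = 5*w**4 dw).
An antiderivative is F(w) = w**5*(5*log(w) - 1)/5.
Then F(2) - F(1) = (-32/5 + 32*log(2)) - (-1/5) = -31/5 + 32*log(2).

-31/5 + 32*log(2)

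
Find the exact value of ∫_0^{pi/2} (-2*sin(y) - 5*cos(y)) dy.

-7

An antiderivative is F(y) = -5*sin(y) + 2*cos(y).
Then F(pi/2) - F(0) = (-5) - (2) = -7.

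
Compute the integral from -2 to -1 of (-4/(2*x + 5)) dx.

-log(9)

An antiderivative is F(x) = -2*log(2*x + 5).
Then F(-1) - F(-2) = (-log(9)) - (0) = -log(9).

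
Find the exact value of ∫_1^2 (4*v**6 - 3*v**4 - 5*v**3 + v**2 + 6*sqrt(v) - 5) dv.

By the power rule, an antiderivative is F(v) = 4*v**7/7 - 3*v**5/5 - 5*v**4/4 + 4*v**(3/2) + v**3/3 - 5*v.
Then F(2) - F(1) = (8*sqrt(2) + 2794/105) - (-817/420) = 8*sqrt(2) + 11993/420.

8*sqrt(2) + 11993/420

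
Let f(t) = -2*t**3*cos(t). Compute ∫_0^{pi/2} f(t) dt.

-12 - pi**3/4 + 6*pi

Integrate by parts 3 times (u = t^3, dv = -2*cos(t) dt).
An antiderivative is F(t) = -2*t**3*sin(t) - 6*t**2*cos(t) + 12*t*sin(t) + 12*cos(t).
Then F(pi/2) - F(0) = (pi*(24 - pi**2)/4) - (12) = -12 - pi**3/4 + 6*pi.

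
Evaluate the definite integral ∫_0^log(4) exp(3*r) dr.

21

Let u = exp(r), so du = exp(r) dr. When r = 0, u = 1; when r = log(4), u = 4.
The integral becomes ∫ u**2 du from 1 to 4, with antiderivative u**3/3.
Back in r: F(r) = exp(3*r)/3.
Then F(log(4)) - F(0) = (64/3) - (1/3) = 21.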